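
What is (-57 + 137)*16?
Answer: 1280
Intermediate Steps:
(-57 + 137)*16 = 80*16 = 1280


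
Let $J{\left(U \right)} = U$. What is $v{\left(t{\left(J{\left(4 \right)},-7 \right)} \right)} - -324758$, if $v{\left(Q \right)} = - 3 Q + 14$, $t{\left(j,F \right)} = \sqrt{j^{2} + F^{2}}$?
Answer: $324772 - 3 \sqrt{65} \approx 3.2475 \cdot 10^{5}$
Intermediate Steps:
$t{\left(j,F \right)} = \sqrt{F^{2} + j^{2}}$
$v{\left(Q \right)} = 14 - 3 Q$
$v{\left(t{\left(J{\left(4 \right)},-7 \right)} \right)} - -324758 = \left(14 - 3 \sqrt{\left(-7\right)^{2} + 4^{2}}\right) - -324758 = \left(14 - 3 \sqrt{49 + 16}\right) + 324758 = \left(14 - 3 \sqrt{65}\right) + 324758 = 324772 - 3 \sqrt{65}$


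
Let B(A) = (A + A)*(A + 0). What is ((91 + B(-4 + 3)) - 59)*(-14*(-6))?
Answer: 2856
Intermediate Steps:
B(A) = 2*A² (B(A) = (2*A)*A = 2*A²)
((91 + B(-4 + 3)) - 59)*(-14*(-6)) = ((91 + 2*(-4 + 3)²) - 59)*(-14*(-6)) = ((91 + 2*(-1)²) - 59)*84 = ((91 + 2*1) - 59)*84 = ((91 + 2) - 59)*84 = (93 - 59)*84 = 34*84 = 2856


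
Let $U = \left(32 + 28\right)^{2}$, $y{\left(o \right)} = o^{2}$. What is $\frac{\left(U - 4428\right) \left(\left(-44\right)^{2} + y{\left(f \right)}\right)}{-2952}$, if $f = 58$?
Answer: $\frac{60950}{41} \approx 1486.6$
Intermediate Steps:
$U = 3600$ ($U = 60^{2} = 3600$)
$\frac{\left(U - 4428\right) \left(\left(-44\right)^{2} + y{\left(f \right)}\right)}{-2952} = \frac{\left(3600 - 4428\right) \left(\left(-44\right)^{2} + 58^{2}\right)}{-2952} = - 828 \left(1936 + 3364\right) \left(- \frac{1}{2952}\right) = \left(-828\right) 5300 \left(- \frac{1}{2952}\right) = \left(-4388400\right) \left(- \frac{1}{2952}\right) = \frac{60950}{41}$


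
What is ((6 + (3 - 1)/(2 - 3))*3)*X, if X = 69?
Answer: 828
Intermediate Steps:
((6 + (3 - 1)/(2 - 3))*3)*X = ((6 + (3 - 1)/(2 - 3))*3)*69 = ((6 + 2/(-1))*3)*69 = ((6 + 2*(-1))*3)*69 = ((6 - 2)*3)*69 = (4*3)*69 = 12*69 = 828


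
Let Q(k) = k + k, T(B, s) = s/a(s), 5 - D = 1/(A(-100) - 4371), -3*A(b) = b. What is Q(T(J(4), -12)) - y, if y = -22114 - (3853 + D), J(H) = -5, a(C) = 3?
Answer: 337869535/13013 ≈ 25964.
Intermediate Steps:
A(b) = -b/3
D = 65068/13013 (D = 5 - 1/(-⅓*(-100) - 4371) = 5 - 1/(100/3 - 4371) = 5 - 1/(-13013/3) = 5 - 1*(-3/13013) = 5 + 3/13013 = 65068/13013 ≈ 5.0002)
T(B, s) = s/3
Q(k) = 2*k
y = -337973639/13013 (y = -22114 - (3853 + 65068/13013) = -22114 - 1*50204157/13013 = -22114 - 50204157/13013 = -337973639/13013 ≈ -25972.)
Q(T(J(4), -12)) - y = 2*((⅓)*(-12)) - 1*(-337973639/13013) = 2*(-4) + 337973639/13013 = -8 + 337973639/13013 = 337869535/13013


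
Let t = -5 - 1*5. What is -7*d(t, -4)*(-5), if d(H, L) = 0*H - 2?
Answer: -70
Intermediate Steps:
t = -10 (t = -5 - 5 = -10)
d(H, L) = -2 (d(H, L) = 0 - 2 = -2)
-7*d(t, -4)*(-5) = -7*(-2)*(-5) = 14*(-5) = -70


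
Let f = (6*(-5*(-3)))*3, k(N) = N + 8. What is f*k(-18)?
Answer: -2700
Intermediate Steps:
k(N) = 8 + N
f = 270 (f = (6*15)*3 = 90*3 = 270)
f*k(-18) = 270*(8 - 18) = 270*(-10) = -2700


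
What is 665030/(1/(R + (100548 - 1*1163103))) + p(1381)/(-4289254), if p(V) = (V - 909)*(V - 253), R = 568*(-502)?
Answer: -1922132555496358918/2144627 ≈ -8.9625e+11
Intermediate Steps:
R = -285136
p(V) = (-909 + V)*(-253 + V)
665030/(1/(R + (100548 - 1*1163103))) + p(1381)/(-4289254) = 665030/(1/(-285136 + (100548 - 1*1163103))) + (229977 + 1381² - 1162*1381)/(-4289254) = 665030/(1/(-285136 + (100548 - 1163103))) + (229977 + 1907161 - 1604722)*(-1/4289254) = 665030/(1/(-285136 - 1062555)) + 532416*(-1/4289254) = 665030/(1/(-1347691)) - 266208/2144627 = 665030/(-1/1347691) - 266208/2144627 = 665030*(-1347691) - 266208/2144627 = -896254945730 - 266208/2144627 = -1922132555496358918/2144627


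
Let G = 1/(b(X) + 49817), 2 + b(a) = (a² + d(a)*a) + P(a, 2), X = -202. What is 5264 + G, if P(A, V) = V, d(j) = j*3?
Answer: 1121405713/213033 ≈ 5264.0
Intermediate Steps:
d(j) = 3*j
b(a) = 4*a² (b(a) = -2 + ((a² + (3*a)*a) + 2) = -2 + ((a² + 3*a²) + 2) = -2 + (4*a² + 2) = -2 + (2 + 4*a²) = 4*a²)
G = 1/213033 (G = 1/(4*(-202)² + 49817) = 1/(4*40804 + 49817) = 1/(163216 + 49817) = 1/213033 ≈ 4.6941e-6)
5264 + G = 5264 + 1/213033 = 1121405713/213033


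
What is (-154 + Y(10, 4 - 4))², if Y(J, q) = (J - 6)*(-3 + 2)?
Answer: 24964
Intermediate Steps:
Y(J, q) = 6 - J (Y(J, q) = (-6 + J)*(-1) = 6 - J)
(-154 + Y(10, 4 - 4))² = (-154 + (6 - 1*10))² = (-154 + (6 - 10))² = (-154 - 4)² = (-158)² = 24964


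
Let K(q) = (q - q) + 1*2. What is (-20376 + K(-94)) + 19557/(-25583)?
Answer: -521247599/25583 ≈ -20375.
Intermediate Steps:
K(q) = 2 (K(q) = 0 + 2 = 2)
(-20376 + K(-94)) + 19557/(-25583) = (-20376 + 2) + 19557/(-25583) = -20374 + 19557*(-1/25583) = -20374 - 19557/25583 = -521247599/25583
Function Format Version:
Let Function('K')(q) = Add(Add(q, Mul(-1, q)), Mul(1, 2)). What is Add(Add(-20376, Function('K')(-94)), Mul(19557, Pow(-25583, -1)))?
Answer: Rational(-521247599, 25583) ≈ -20375.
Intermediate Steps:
Function('K')(q) = 2 (Function('K')(q) = Add(0, 2) = 2)
Add(Add(-20376, Function('K')(-94)), Mul(19557, Pow(-25583, -1))) = Add(Add(-20376, 2), Mul(19557, Pow(-25583, -1))) = Add(-20374, Mul(19557, Rational(-1, 25583))) = Add(-20374, Rational(-19557, 25583)) = Rational(-521247599, 25583)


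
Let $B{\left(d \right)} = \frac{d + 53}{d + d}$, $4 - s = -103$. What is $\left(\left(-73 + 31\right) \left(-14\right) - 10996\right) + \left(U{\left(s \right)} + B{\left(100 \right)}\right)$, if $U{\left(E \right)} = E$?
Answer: $- \frac{2060047}{200} \approx -10300.0$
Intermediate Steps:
$s = 107$ ($s = 4 - -103 = 4 + 103 = 107$)
$B{\left(d \right)} = \frac{53 + d}{2 d}$
$\left(\left(-73 + 31\right) \left(-14\right) - 10996\right) + \left(U{\left(s \right)} + B{\left(100 \right)}\right) = \left(\left(-73 + 31\right) \left(-14\right) - 10996\right) + \left(107 + \frac{53 + 100}{2 \cdot 100}\right) = \left(\left(-42\right) \left(-14\right) - 10996\right) + \left(107 + \frac{1}{2} \cdot \frac{1}{100} \cdot 153\right) = \left(588 - 10996\right) + \left(107 + \frac{153}{200}\right) = -10408 + \frac{21553}{200} = - \frac{2060047}{200}$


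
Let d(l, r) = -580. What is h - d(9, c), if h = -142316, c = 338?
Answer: -141736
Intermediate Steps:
h - d(9, c) = -142316 - 1*(-580) = -142316 + 580 = -141736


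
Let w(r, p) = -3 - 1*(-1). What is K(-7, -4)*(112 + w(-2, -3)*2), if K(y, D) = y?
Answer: -756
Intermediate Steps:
w(r, p) = -2 (w(r, p) = -3 + 1 = -2)
K(-7, -4)*(112 + w(-2, -3)*2) = -7*(112 - 2*2) = -7*(112 - 4) = -7*108 = -756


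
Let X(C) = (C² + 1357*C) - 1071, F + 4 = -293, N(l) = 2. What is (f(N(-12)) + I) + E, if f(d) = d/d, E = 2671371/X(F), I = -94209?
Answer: -3306903411/35099 ≈ -94217.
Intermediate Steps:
F = -297 (F = -4 - 293 = -297)
X(C) = -1071 + C² + 1357*C
E = -296819/35099 (E = 2671371/(-1071 + (-297)² + 1357*(-297)) = 2671371/(-1071 + 88209 - 403029) = 2671371/(-315891) = 2671371*(-1/315891) = -296819/35099 ≈ -8.4566)
f(d) = 1
(f(N(-12)) + I) + E = (1 - 94209) - 296819/35099 = -94208 - 296819/35099 = -3306903411/35099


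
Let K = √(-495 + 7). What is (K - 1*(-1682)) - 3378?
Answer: -1696 + 2*I*√122 ≈ -1696.0 + 22.091*I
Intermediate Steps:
K = 2*I*√122 (K = √(-488) = 2*I*√122 ≈ 22.091*I)
(K - 1*(-1682)) - 3378 = (2*I*√122 - 1*(-1682)) - 3378 = (2*I*√122 + 1682) - 3378 = (1682 + 2*I*√122) - 3378 = -1696 + 2*I*√122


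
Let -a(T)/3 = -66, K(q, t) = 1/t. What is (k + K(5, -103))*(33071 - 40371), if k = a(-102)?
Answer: -148868900/103 ≈ -1.4453e+6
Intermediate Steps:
a(T) = 198 (a(T) = -3*(-66) = 198)
k = 198
(k + K(5, -103))*(33071 - 40371) = (198 + 1/(-103))*(33071 - 40371) = (198 - 1/103)*(-7300) = (20393/103)*(-7300) = -148868900/103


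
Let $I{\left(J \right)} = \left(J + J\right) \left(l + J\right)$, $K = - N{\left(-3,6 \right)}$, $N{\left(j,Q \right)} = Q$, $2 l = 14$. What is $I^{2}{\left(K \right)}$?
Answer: $144$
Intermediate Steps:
$l = 7$ ($l = \frac{1}{2} \cdot 14 = 7$)
$K = -6$ ($K = \left(-1\right) 6 = -6$)
$I{\left(J \right)} = 2 J \left(7 + J\right)$ ($I{\left(J \right)} = \left(J + J\right) \left(7 + J\right) = 2 J \left(7 + J\right)$)
$I^{2}{\left(K \right)} = \left(2 \left(-6\right) \left(7 - 6\right)\right)^{2} = \left(2 \left(-6\right) 1\right)^{2} = \left(-12\right)^{2} = 144$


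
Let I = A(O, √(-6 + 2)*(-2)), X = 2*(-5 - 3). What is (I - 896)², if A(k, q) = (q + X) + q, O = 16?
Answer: 831680 + 14592*I ≈ 8.3168e+5 + 14592.0*I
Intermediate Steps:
X = -16 (X = 2*(-8) = -16)
A(k, q) = -16 + 2*q (A(k, q) = (q - 16) + q = (-16 + q) + q = -16 + 2*q)
I = -16 - 8*I (I = -16 + 2*(√(-6 + 2)*(-2)) = -16 + 2*(√(-4)*(-2)) = -16 + 2*((2*I)*(-2)) = -16 + 2*(-4*I) = -16 - 8*I ≈ -16.0 - 8.0*I)
(I - 896)² = ((-16 - 8*I) - 896)² = (-912 - 8*I)²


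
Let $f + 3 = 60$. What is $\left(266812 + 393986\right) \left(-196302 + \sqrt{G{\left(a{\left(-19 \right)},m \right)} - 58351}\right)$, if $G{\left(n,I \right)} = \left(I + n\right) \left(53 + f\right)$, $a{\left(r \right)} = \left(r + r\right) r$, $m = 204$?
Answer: $-129715968996 + 660798 \sqrt{43509} \approx -1.2958 \cdot 10^{11}$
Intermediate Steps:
$f = 57$ ($f = -3 + 60 = 57$)
$a{\left(r \right)} = 2 r^{2}$ ($a{\left(r \right)} = 2 r r = 2 r^{2}$)
$G{\left(n,I \right)} = 110 I + 110 n$ ($G{\left(n,I \right)} = \left(I + n\right) \left(53 + 57\right) = \left(I + n\right) 110 = 110 I + 110 n$)
$\left(266812 + 393986\right) \left(-196302 + \sqrt{G{\left(a{\left(-19 \right)},m \right)} - 58351}\right) = \left(266812 + 393986\right) \left(-196302 + \sqrt{\left(110 \cdot 204 + 110 \cdot 2 \left(-19\right)^{2}\right) - 58351}\right) = 660798 \left(-196302 + \sqrt{\left(22440 + 110 \cdot 2 \cdot 361\right) - 58351}\right) = 660798 \left(-196302 + \sqrt{\left(22440 + 110 \cdot 722\right) - 58351}\right) = 660798 \left(-196302 + \sqrt{\left(22440 + 79420\right) - 58351}\right) = 660798 \left(-196302 + \sqrt{101860 - 58351}\right) = 660798 \left(-196302 + \sqrt{43509}\right) = -129715968996 + 660798 \sqrt{43509}$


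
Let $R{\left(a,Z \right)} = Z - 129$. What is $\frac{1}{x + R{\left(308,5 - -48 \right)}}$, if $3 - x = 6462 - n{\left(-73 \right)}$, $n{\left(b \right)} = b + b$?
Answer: $- \frac{1}{6681} \approx -0.00014968$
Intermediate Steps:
$n{\left(b \right)} = 2 b$
$x = -6605$ ($x = 3 - \left(6462 - 2 \left(-73\right)\right) = 3 - \left(6462 - -146\right) = 3 - \left(6462 + 146\right) = 3 - 6608 = -6605$)
$R{\left(a,Z \right)} = -129 + Z$
$\frac{1}{x + R{\left(308,5 - -48 \right)}} = \frac{1}{-6605 + \left(-129 + \left(5 - -48\right)\right)} = \frac{1}{-6605 + \left(-129 + \left(5 + 48\right)\right)} = \frac{1}{-6605 + \left(-129 + 53\right)} = \frac{1}{-6605 - 76} = \frac{1}{-6681} = - \frac{1}{6681}$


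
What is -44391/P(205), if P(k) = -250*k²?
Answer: 44391/10506250 ≈ 0.0042252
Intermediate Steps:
-44391/P(205) = -44391/((-250*205²)) = -44391/((-250*42025)) = -44391/(-10506250) = -44391*(-1/10506250) = 44391/10506250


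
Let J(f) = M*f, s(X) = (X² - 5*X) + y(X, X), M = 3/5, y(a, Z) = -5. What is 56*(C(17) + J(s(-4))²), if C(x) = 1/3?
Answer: 1454432/75 ≈ 19392.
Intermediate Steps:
C(x) = ⅓
M = ⅗ (M = 3*(⅕) = ⅗ ≈ 0.60000)
s(X) = -5 + X² - 5*X (s(X) = (X² - 5*X) - 5 = -5 + X² - 5*X)
J(f) = 3*f/5
56*(C(17) + J(s(-4))²) = 56*(⅓ + (3*(-5 + (-4)² - 5*(-4))/5)²) = 56*(⅓ + (3*(-5 + 16 + 20)/5)²) = 56*(⅓ + ((⅗)*31)²) = 56*(⅓ + (93/5)²) = 56*(⅓ + 8649/25) = 56*(25972/75) = 1454432/75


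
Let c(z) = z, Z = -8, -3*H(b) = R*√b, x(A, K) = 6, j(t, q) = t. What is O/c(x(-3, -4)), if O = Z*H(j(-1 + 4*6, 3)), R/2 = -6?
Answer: -16*√23/3 ≈ -25.578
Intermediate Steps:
R = -12 (R = 2*(-6) = -12)
H(b) = 4*√b (H(b) = -(-4)*√b = 4*√b)
O = -32*√23 (O = -32*√(-1 + 4*6) = -32*√(-1 + 24) = -32*√23 ≈ -153.47)
O/c(x(-3, -4)) = (-32*√23)/6 = -16*√23/3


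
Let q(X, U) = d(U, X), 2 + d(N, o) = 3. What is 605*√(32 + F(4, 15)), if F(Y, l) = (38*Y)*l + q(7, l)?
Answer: 1815*√257 ≈ 29097.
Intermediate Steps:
d(N, o) = 1 (d(N, o) = -2 + 3 = 1)
q(X, U) = 1
F(Y, l) = 1 + 38*Y*l (F(Y, l) = (38*Y)*l + 1 = 38*Y*l + 1 = 1 + 38*Y*l)
605*√(32 + F(4, 15)) = 605*√(32 + (1 + 38*4*15)) = 605*√(32 + (1 + 2280)) = 605*√(32 + 2281) = 605*√2313 = 605*(3*√257) = 1815*√257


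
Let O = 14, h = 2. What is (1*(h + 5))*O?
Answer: 98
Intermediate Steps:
(1*(h + 5))*O = (1*(2 + 5))*14 = (1*7)*14 = 7*14 = 98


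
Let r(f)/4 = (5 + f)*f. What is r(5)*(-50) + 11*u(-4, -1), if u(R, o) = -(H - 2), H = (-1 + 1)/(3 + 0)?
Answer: -9978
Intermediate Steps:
H = 0 (H = 0/3 = 0*(⅓) = 0)
u(R, o) = 2 (u(R, o) = -(0 - 2) = -1*(-2) = 2)
r(f) = 4*f*(5 + f) (r(f) = 4*((5 + f)*f) = 4*(f*(5 + f)) = 4*f*(5 + f))
r(5)*(-50) + 11*u(-4, -1) = (4*5*(5 + 5))*(-50) + 11*2 = (4*5*10)*(-50) + 22 = 200*(-50) + 22 = -10000 + 22 = -9978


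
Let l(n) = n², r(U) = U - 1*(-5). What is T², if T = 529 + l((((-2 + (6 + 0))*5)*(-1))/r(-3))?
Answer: 395641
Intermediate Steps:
r(U) = 5 + U (r(U) = U + 5 = 5 + U)
T = 629 (T = 529 + ((((-2 + (6 + 0))*5)*(-1))/(5 - 3))² = 529 + ((((-2 + 6)*5)*(-1))/2)² = 529 + (((4*5)*(-1))*(½))² = 529 + ((20*(-1))*(½))² = 529 + (-20*½)² = 529 + (-10)² = 529 + 100 = 629)
T² = 629² = 395641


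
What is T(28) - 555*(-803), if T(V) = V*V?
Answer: 446449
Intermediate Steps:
T(V) = V**2
T(28) - 555*(-803) = 28**2 - 555*(-803) = 784 + 445665 = 446449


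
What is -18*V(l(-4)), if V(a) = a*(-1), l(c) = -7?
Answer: -126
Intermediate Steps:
V(a) = -a
-18*V(l(-4)) = -(-18)*(-7) = -18*7 = -126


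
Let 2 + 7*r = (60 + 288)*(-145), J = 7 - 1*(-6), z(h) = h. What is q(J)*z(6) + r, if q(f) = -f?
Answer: -51008/7 ≈ -7286.9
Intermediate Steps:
J = 13 (J = 7 + 6 = 13)
r = -50462/7 (r = -2/7 + ((60 + 288)*(-145))/7 = -2/7 + (348*(-145))/7 = -2/7 + (⅐)*(-50460) = -2/7 - 50460/7 = -50462/7 ≈ -7208.9)
q(J)*z(6) + r = -1*13*6 - 50462/7 = -13*6 - 50462/7 = -78 - 50462/7 = -51008/7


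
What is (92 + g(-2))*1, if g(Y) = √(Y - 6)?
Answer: 92 + 2*I*√2 ≈ 92.0 + 2.8284*I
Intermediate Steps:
g(Y) = √(-6 + Y)
(92 + g(-2))*1 = (92 + √(-6 - 2))*1 = (92 + √(-8))*1 = (92 + 2*I*√2)*1 = 92 + 2*I*√2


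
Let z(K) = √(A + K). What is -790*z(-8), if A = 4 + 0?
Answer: -1580*I ≈ -1580.0*I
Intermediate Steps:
A = 4
z(K) = √(4 + K)
-790*z(-8) = -790*√(4 - 8) = -1580*I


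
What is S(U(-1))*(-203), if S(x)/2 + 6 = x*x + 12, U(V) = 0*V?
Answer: -2436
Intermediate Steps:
U(V) = 0
S(x) = 12 + 2*x² (S(x) = -12 + 2*(x*x + 12) = -12 + 2*(x² + 12) = -12 + 2*(12 + x²) = -12 + (24 + 2*x²) = 12 + 2*x²)
S(U(-1))*(-203) = (12 + 2*0²)*(-203) = (12 + 2*0)*(-203) = (12 + 0)*(-203) = 12*(-203) = -2436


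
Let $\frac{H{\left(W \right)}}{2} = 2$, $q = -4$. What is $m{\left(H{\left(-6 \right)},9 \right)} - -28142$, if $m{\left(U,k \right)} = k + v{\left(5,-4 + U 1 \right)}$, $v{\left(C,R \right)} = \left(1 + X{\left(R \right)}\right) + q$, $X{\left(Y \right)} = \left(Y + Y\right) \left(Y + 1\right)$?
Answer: $28148$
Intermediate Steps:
$X{\left(Y \right)} = 2 Y \left(1 + Y\right)$
$H{\left(W \right)} = 4$ ($H{\left(W \right)} = 2 \cdot 2 = 4$)
$v{\left(C,R \right)} = -3 + 2 R \left(1 + R\right)$ ($v{\left(C,R \right)} = \left(1 + 2 R \left(1 + R\right)\right) - 4 = -3 + 2 R \left(1 + R\right)$)
$m{\left(U,k \right)} = -3 + k + 2 \left(-4 + U\right) \left(-3 + U\right)$ ($m{\left(U,k \right)} = k + \left(-3 + 2 \left(-4 + U 1\right) \left(1 + \left(-4 + U 1\right)\right)\right) = k + \left(-3 + 2 \left(-4 + U\right) \left(1 + \left(-4 + U\right)\right)\right) = k + \left(-3 + 2 \left(-4 + U\right) \left(-3 + U\right)\right) = -3 + k + 2 \left(-4 + U\right) \left(-3 + U\right)$)
$m{\left(H{\left(-6 \right)},9 \right)} - -28142 = \left(-3 + 9 + 2 \left(-4 + 4\right) \left(-3 + 4\right)\right) - -28142 = \left(-3 + 9 + 2 \cdot 0 \cdot 1\right) + 28142 = \left(-3 + 9 + 0\right) + 28142 = 6 + 28142 = 28148$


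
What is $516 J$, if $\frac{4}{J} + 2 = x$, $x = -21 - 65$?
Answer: $- \frac{258}{11} \approx -23.455$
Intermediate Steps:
$x = -86$ ($x = -21 - 65 = -86$)
$J = - \frac{1}{22}$ ($J = \frac{4}{-2 - 86} = \frac{4}{-88} = 4 \left(- \frac{1}{88}\right) = - \frac{1}{22} \approx -0.045455$)
$516 J = 516 \left(- \frac{1}{22}\right) = - \frac{258}{11}$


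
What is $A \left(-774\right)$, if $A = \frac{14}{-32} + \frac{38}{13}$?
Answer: $- \frac{200079}{104} \approx -1923.8$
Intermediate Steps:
$A = \frac{517}{208}$ ($A = 14 \left(- \frac{1}{32}\right) + 38 \cdot \frac{1}{13} = - \frac{7}{16} + \frac{38}{13} = \frac{517}{208} \approx 2.4856$)
$A \left(-774\right) = \frac{517}{208} \left(-774\right) = - \frac{200079}{104}$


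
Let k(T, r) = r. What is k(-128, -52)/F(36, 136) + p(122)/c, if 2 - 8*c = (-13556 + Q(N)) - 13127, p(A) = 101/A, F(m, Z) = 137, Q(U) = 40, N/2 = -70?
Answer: -84462592/222672265 ≈ -0.37931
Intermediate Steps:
N = -140 (N = 2*(-70) = -140)
c = 26645/8 (c = ¼ - ((-13556 + 40) - 13127)/8 = ¼ - (-13516 - 13127)/8 = ¼ - ⅛*(-26643) = ¼ + 26643/8 = 26645/8 ≈ 3330.6)
k(-128, -52)/F(36, 136) + p(122)/c = -52/137 + (101/122)/(26645/8) = -52*1/137 + (101*(1/122))*(8/26645) = -52/137 + (101/122)*(8/26645) = -52/137 + 404/1625345 = -84462592/222672265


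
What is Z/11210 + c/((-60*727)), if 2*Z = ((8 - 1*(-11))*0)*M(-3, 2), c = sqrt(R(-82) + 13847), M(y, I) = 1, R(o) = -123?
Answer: -sqrt(3431)/21810 ≈ -0.0026857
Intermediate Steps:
c = 2*sqrt(3431) (c = sqrt(-123 + 13847) = sqrt(13724) = 2*sqrt(3431) ≈ 117.15)
Z = 0 (Z = (((8 - 1*(-11))*0)*1)/2 = (((8 + 11)*0)*1)/2 = ((19*0)*1)/2 = (0*1)/2 = (1/2)*0 = 0)
Z/11210 + c/((-60*727)) = 0/11210 + (2*sqrt(3431))/((-60*727)) = 0*(1/11210) + (2*sqrt(3431))/(-43620) = 0 + (2*sqrt(3431))*(-1/43620) = 0 - sqrt(3431)/21810 = -sqrt(3431)/21810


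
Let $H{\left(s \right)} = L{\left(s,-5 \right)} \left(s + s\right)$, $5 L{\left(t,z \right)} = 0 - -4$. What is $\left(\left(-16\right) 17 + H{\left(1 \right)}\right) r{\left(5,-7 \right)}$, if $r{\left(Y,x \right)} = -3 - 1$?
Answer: $\frac{5408}{5} \approx 1081.6$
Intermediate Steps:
$r{\left(Y,x \right)} = -4$ ($r{\left(Y,x \right)} = -3 - 1 = -4$)
$L{\left(t,z \right)} = \frac{4}{5}$ ($L{\left(t,z \right)} = \frac{0 - -4}{5} = \frac{0 + 4}{5} = \frac{1}{5} \cdot 4 = \frac{4}{5}$)
$H{\left(s \right)} = \frac{8 s}{5}$ ($H{\left(s \right)} = \frac{4 \left(s + s\right)}{5} = \frac{4 \cdot 2 s}{5} = \frac{8 s}{5}$)
$\left(\left(-16\right) 17 + H{\left(1 \right)}\right) r{\left(5,-7 \right)} = \left(\left(-16\right) 17 + \frac{8}{5} \cdot 1\right) \left(-4\right) = \left(-272 + \frac{8}{5}\right) \left(-4\right) = \left(- \frac{1352}{5}\right) \left(-4\right) = \frac{5408}{5}$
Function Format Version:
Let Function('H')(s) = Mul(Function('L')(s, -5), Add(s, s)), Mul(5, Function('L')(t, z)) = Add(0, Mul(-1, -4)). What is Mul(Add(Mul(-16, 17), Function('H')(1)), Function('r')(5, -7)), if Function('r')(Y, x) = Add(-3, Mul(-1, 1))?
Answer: Rational(5408, 5) ≈ 1081.6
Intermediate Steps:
Function('r')(Y, x) = -4 (Function('r')(Y, x) = Add(-3, -1) = -4)
Function('L')(t, z) = Rational(4, 5) (Function('L')(t, z) = Mul(Rational(1, 5), Add(0, Mul(-1, -4))) = Mul(Rational(1, 5), Add(0, 4)) = Mul(Rational(1, 5), 4) = Rational(4, 5))
Function('H')(s) = Mul(Rational(8, 5), s) (Function('H')(s) = Mul(Rational(4, 5), Add(s, s)) = Mul(Rational(4, 5), Mul(2, s)) = Mul(Rational(8, 5), s))
Mul(Add(Mul(-16, 17), Function('H')(1)), Function('r')(5, -7)) = Mul(Add(Mul(-16, 17), Mul(Rational(8, 5), 1)), -4) = Mul(Add(-272, Rational(8, 5)), -4) = Mul(Rational(-1352, 5), -4) = Rational(5408, 5)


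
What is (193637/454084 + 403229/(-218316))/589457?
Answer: -17603222743/7304389230772326 ≈ -2.4099e-6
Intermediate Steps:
(193637/454084 + 403229/(-218316))/589457 = (193637*(1/454084) + 403229*(-1/218316))*(1/589457) = (193637/454084 - 403229/218316)*(1/589457) = -17603222743/12391725318*1/589457 = -17603222743/7304389230772326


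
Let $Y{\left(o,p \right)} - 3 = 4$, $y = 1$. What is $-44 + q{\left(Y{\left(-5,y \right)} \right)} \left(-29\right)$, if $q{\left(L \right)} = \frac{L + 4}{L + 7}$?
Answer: $- \frac{935}{14} \approx -66.786$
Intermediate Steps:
$Y{\left(o,p \right)} = 7$ ($Y{\left(o,p \right)} = 3 + 4 = 7$)
$q{\left(L \right)} = \frac{4 + L}{7 + L}$
$-44 + q{\left(Y{\left(-5,y \right)} \right)} \left(-29\right) = -44 + \frac{4 + 7}{7 + 7} \left(-29\right) = -44 + \frac{1}{14} \cdot 11 \left(-29\right) = -44 + \frac{11}{14} \left(-29\right) = -44 - \frac{319}{14} = - \frac{935}{14}$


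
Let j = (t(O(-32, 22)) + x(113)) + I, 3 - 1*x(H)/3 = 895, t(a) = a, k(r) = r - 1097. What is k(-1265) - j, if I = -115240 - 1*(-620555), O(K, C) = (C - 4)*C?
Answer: -505397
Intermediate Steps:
k(r) = -1097 + r
O(K, C) = C*(-4 + C) (O(K, C) = (-4 + C)*C = C*(-4 + C))
I = 505315 (I = -115240 + 620555 = 505315)
x(H) = -2676 (x(H) = 9 - 3*895 = 9 - 2685 = -2676)
j = 503035 (j = (22*(-4 + 22) - 2676) + 505315 = (22*18 - 2676) + 505315 = (396 - 2676) + 505315 = -2280 + 505315 = 503035)
k(-1265) - j = (-1097 - 1265) - 1*503035 = -2362 - 503035 = -505397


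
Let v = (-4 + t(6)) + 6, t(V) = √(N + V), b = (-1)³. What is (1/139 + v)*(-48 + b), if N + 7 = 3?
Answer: -13671/139 - 49*√2 ≈ -167.65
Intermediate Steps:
N = -4 (N = -7 + 3 = -4)
b = -1
t(V) = √(-4 + V)
v = 2 + √2 (v = (-4 + √(-4 + 6)) + 6 = (-4 + √2) + 6 = 2 + √2 ≈ 3.4142)
(1/139 + v)*(-48 + b) = (1/139 + (2 + √2))*(-48 - 1) = (1/139 + (2 + √2))*(-49) = (279/139 + √2)*(-49) = -13671/139 - 49*√2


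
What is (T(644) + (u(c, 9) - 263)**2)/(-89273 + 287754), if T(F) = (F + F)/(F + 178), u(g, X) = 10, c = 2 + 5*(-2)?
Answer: 26308343/81575691 ≈ 0.32250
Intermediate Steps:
c = -8 (c = 2 - 10 = -8)
T(F) = 2*F/(178 + F) (T(F) = (2*F)/(178 + F) = 2*F/(178 + F))
(T(644) + (u(c, 9) - 263)**2)/(-89273 + 287754) = (2*644/(178 + 644) + (10 - 263)**2)/(-89273 + 287754) = (2*644/822 + (-253)**2)/198481 = (2*644*(1/822) + 64009)*(1/198481) = (644/411 + 64009)*(1/198481) = (26308343/411)*(1/198481) = 26308343/81575691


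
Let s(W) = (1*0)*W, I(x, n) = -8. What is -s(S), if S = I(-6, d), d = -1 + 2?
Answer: 0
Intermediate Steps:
d = 1
S = -8
s(W) = 0 (s(W) = 0*W = 0)
-s(S) = -1*0 = 0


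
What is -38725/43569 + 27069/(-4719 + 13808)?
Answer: 827397736/395998641 ≈ 2.0894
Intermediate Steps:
-38725/43569 + 27069/(-4719 + 13808) = -38725*1/43569 + 27069/9089 = -38725/43569 + 27069*(1/9089) = -38725/43569 + 27069/9089 = 827397736/395998641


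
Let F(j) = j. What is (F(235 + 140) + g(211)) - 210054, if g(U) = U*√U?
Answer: -209679 + 211*√211 ≈ -2.0661e+5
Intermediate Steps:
g(U) = U^(3/2)
(F(235 + 140) + g(211)) - 210054 = ((235 + 140) + 211^(3/2)) - 210054 = (375 + 211*√211) - 210054 = -209679 + 211*√211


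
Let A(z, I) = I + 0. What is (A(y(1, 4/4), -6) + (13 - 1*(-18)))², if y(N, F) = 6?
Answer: 625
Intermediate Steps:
A(z, I) = I
(A(y(1, 4/4), -6) + (13 - 1*(-18)))² = (-6 + (13 - 1*(-18)))² = (-6 + (13 + 18))² = (-6 + 31)² = 25² = 625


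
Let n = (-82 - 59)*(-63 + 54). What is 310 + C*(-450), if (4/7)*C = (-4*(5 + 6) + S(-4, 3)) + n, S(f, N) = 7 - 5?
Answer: -1931905/2 ≈ -9.6595e+5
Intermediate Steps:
n = 1269 (n = -141*(-9) = 1269)
S(f, N) = 2
C = 8589/4 (C = 7*((-4*(5 + 6) + 2) + 1269)/4 = 7*((-4*11 + 2) + 1269)/4 = 7*((-44 + 2) + 1269)/4 = 7*(-42 + 1269)/4 = (7/4)*1227 = 8589/4 ≈ 2147.3)
310 + C*(-450) = 310 + (8589/4)*(-450) = 310 - 1932525/2 = -1931905/2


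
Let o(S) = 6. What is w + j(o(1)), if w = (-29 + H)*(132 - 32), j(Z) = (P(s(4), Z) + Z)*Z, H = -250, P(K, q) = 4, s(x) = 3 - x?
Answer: -27840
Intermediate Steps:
j(Z) = Z*(4 + Z) (j(Z) = (4 + Z)*Z = Z*(4 + Z))
w = -27900 (w = (-29 - 250)*(132 - 32) = -279*100 = -27900)
w + j(o(1)) = -27900 + 6*(4 + 6) = -27900 + 6*10 = -27900 + 60 = -27840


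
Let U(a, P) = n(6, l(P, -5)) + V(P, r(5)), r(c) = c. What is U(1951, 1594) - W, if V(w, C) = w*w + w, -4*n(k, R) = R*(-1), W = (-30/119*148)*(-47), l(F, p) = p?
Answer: 1209361365/476 ≈ 2.5407e+6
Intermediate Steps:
W = 208680/119 (W = (-30*1/119*148)*(-47) = -30/119*148*(-47) = -4440/119*(-47) = 208680/119 ≈ 1753.6)
n(k, R) = R/4 (n(k, R) = -R*(-1)/4 = -(-1)*R/4 = R/4)
V(w, C) = w + w² (V(w, C) = w² + w = w + w²)
U(a, P) = -5/4 + P*(1 + P) (U(a, P) = (¼)*(-5) + P*(1 + P) = -5/4 + P*(1 + P))
U(1951, 1594) - W = (-5/4 + 1594 + 1594²) - 1*208680/119 = (-5/4 + 1594 + 2540836) - 208680/119 = 10169715/4 - 208680/119 = 1209361365/476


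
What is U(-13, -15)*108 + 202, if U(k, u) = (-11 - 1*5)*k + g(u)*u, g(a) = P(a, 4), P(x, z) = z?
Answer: 16186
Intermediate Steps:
g(a) = 4
U(k, u) = -16*k + 4*u (U(k, u) = (-11 - 1*5)*k + 4*u = (-11 - 5)*k + 4*u = -16*k + 4*u)
U(-13, -15)*108 + 202 = (-16*(-13) + 4*(-15))*108 + 202 = (208 - 60)*108 + 202 = 148*108 + 202 = 15984 + 202 = 16186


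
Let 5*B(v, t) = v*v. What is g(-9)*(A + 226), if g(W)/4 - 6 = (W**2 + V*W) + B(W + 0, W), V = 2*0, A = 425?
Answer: 1343664/5 ≈ 2.6873e+5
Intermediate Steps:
B(v, t) = v**2/5 (B(v, t) = (v*v)/5 = v**2/5)
V = 0
g(W) = 24 + 24*W**2/5 (g(W) = 24 + 4*((W**2 + 0*W) + (W + 0)**2/5) = 24 + 4*((W**2 + 0) + W**2/5) = 24 + 4*(W**2 + W**2/5) = 24 + 4*(6*W**2/5) = 24 + 24*W**2/5)
g(-9)*(A + 226) = (24 + (24/5)*(-9)**2)*(425 + 226) = (24 + (24/5)*81)*651 = (24 + 1944/5)*651 = (2064/5)*651 = 1343664/5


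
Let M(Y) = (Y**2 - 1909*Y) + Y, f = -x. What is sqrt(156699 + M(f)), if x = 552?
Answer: 9*sqrt(18699) ≈ 1230.7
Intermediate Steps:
f = -552 (f = -1*552 = -552)
M(Y) = Y**2 - 1908*Y
sqrt(156699 + M(f)) = sqrt(156699 - 552*(-1908 - 552)) = sqrt(156699 - 552*(-2460)) = sqrt(156699 + 1357920) = sqrt(1514619) = 9*sqrt(18699)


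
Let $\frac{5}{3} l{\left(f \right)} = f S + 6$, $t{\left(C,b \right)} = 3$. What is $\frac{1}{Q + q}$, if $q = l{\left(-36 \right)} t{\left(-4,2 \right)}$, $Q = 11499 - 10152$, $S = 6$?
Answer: $\frac{1}{969} \approx 0.001032$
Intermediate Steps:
$l{\left(f \right)} = \frac{18}{5} + \frac{18 f}{5}$ ($l{\left(f \right)} = \frac{3 \left(f 6 + 6\right)}{5} = \frac{3 \left(6 f + 6\right)}{5} = \frac{3 \left(6 + 6 f\right)}{5} = \frac{18}{5} + \frac{18 f}{5}$)
$Q = 1347$ ($Q = 11499 - 10152 = 1347$)
$q = -378$ ($q = \left(\frac{18}{5} + \frac{18}{5} \left(-36\right)\right) 3 = \left(\frac{18}{5} - \frac{648}{5}\right) 3 = \left(-126\right) 3 = -378$)
$\frac{1}{Q + q} = \frac{1}{1347 - 378} = \frac{1}{969}$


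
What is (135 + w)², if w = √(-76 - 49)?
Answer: 18100 + 1350*I*√5 ≈ 18100.0 + 3018.7*I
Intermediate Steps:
w = 5*I*√5 (w = √(-125) = 5*I*√5 ≈ 11.18*I)
(135 + w)² = (135 + 5*I*√5)²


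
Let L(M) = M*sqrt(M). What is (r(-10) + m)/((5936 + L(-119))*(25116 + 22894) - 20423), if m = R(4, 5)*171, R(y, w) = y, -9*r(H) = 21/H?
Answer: 114696398349/50053164376657570 + 689850889*I*sqrt(119)/15015949312997271 ≈ 2.2915e-6 + 5.0116e-7*I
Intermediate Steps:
L(M) = M**(3/2)
r(H) = -7/(3*H)
m = 684 (m = 4*171 = 684)
(r(-10) + m)/((5936 + L(-119))*(25116 + 22894) - 20423) = (-7/3/(-10) + 684)/((5936 + (-119)**(3/2))*(25116 + 22894) - 20423) = (-7/3*(-1/10) + 684)/((5936 - 119*I*sqrt(119))*48010 - 20423) = (7/30 + 684)/((284987360 - 5713190*I*sqrt(119)) - 20423) = 20527/(30*(284966937 - 5713190*I*sqrt(119)))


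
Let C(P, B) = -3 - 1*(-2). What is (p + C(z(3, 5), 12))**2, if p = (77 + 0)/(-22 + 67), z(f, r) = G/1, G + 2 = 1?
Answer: 1024/2025 ≈ 0.50568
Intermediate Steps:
G = -1 (G = -2 + 1 = -1)
z(f, r) = -1 (z(f, r) = -1/1 = -1*1 = -1)
p = 77/45 ≈ 1.7111
C(P, B) = -1 (C(P, B) = -3 + 2 = -1)
(p + C(z(3, 5), 12))**2 = (77/45 - 1)**2 = (32/45)**2 = 1024/2025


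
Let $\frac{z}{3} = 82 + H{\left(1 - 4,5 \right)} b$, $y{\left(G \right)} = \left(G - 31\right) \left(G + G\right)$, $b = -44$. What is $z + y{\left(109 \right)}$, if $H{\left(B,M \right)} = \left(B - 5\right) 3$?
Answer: $20418$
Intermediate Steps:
$H{\left(B,M \right)} = -15 + 3 B$ ($H{\left(B,M \right)} = \left(-5 + B\right) 3 = -15 + 3 B$)
$y{\left(G \right)} = 2 G \left(-31 + G\right)$ ($y{\left(G \right)} = \left(-31 + G\right) 2 G = 2 G \left(-31 + G\right)$)
$z = 3414$ ($z = 3 \left(82 + \left(-15 + 3 \left(1 - 4\right)\right) \left(-44\right)\right) = 3 \left(82 + \left(-15 + 3 \left(-3\right)\right) \left(-44\right)\right) = 3 \left(82 + \left(-15 - 9\right) \left(-44\right)\right) = 3 \left(82 - -1056\right) = 3 \left(82 + 1056\right) = 3 \cdot 1138 = 3414$)
$z + y{\left(109 \right)} = 3414 + 2 \cdot 109 \left(-31 + 109\right) = 3414 + 2 \cdot 109 \cdot 78 = 3414 + 17004 = 20418$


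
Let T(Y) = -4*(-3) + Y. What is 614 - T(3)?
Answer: 599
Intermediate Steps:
T(Y) = 12 + Y
614 - T(3) = 614 - (12 + 3) = 614 - 1*15 = 614 - 15 = 599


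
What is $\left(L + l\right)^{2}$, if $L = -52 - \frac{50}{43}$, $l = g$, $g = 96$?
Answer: $\frac{3392964}{1849} \approx 1835.0$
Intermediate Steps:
$l = 96$
$L = - \frac{2286}{43}$ ($L = -52 - 50 \cdot \frac{1}{43} = -52 - \frac{50}{43} = - \frac{2286}{43} \approx -53.163$)
$\left(L + l\right)^{2} = \left(- \frac{2286}{43} + 96\right)^{2} = \left(\frac{1842}{43}\right)^{2} = \frac{3392964}{1849}$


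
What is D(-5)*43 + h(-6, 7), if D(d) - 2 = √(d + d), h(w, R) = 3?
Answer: 89 + 43*I*√10 ≈ 89.0 + 135.98*I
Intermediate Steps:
D(d) = 2 + √2*√d (D(d) = 2 + √(d + d) = 2 + √(2*d) = 2 + √2*√d)
D(-5)*43 + h(-6, 7) = (2 + √2*√(-5))*43 + 3 = (2 + √2*(I*√5))*43 + 3 = (2 + I*√10)*43 + 3 = (86 + 43*I*√10) + 3 = 89 + 43*I*√10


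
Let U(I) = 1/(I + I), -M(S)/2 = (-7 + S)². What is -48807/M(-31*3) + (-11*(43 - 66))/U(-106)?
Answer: -1072671193/20000 ≈ -53634.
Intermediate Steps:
M(S) = -2*(-7 + S)²
U(I) = 1/(2*I)
-48807/M(-31*3) + (-11*(43 - 66))/U(-106) = -48807*(-1/(2*(-7 - 31*3)²)) + (-11*(43 - 66))/(((½)/(-106))) = -48807*(-1/(2*(-7 - 93)²)) + (-11*(-23))/(((½)*(-1/106))) = -48807/((-2*(-100)²)) + 253/(-1/212) = -48807/((-2*10000)) + 253*(-212) = -48807/(-20000) - 53636 = -48807*(-1/20000) - 53636 = 48807/20000 - 53636 = -1072671193/20000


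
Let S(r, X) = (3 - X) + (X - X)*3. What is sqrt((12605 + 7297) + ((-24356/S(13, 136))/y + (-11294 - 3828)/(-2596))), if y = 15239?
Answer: sqrt(2811859419149635109178)/375824218 ≈ 141.10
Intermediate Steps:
S(r, X) = 3 - X (S(r, X) = (3 - X) + 0*3 = (3 - X) + 0 = 3 - X)
sqrt((12605 + 7297) + ((-24356/S(13, 136))/y + (-11294 - 3828)/(-2596))) = sqrt((12605 + 7297) + (-24356/(3 - 1*136)/15239 + (-11294 - 3828)/(-2596))) = sqrt(19902 + (-24356/(3 - 136)*(1/15239) - 15122*(-1/2596))) = sqrt(19902 + (-24356/(-133)*(1/15239) + 7561/1298)) = sqrt(19902 + (-24356*(-1/133)*(1/15239) + 7561/1298)) = sqrt(19902 + ((24356/133)*(1/15239) + 7561/1298)) = sqrt(19902 + (24356/2026787 + 7561/1298)) = sqrt(19902 + 15356150595/2630769526) = sqrt(52372931257047/2630769526) = sqrt(2811859419149635109178)/375824218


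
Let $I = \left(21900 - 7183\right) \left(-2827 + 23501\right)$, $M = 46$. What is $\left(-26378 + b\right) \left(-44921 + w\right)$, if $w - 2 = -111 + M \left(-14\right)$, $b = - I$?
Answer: $13897942138664$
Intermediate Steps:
$I = 304259258$ ($I = 14717 \cdot 20674 = 304259258$)
$b = -304259258$ ($b = \left(-1\right) 304259258 = -304259258$)
$w = -753$ ($w = 2 + \left(-111 + 46 \left(-14\right)\right) = 2 - 755 = -753$)
$\left(-26378 + b\right) \left(-44921 + w\right) = \left(-26378 - 304259258\right) \left(-44921 - 753\right) = \left(-304285636\right) \left(-45674\right) = 13897942138664$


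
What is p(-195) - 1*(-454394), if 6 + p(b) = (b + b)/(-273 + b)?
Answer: 2726333/6 ≈ 4.5439e+5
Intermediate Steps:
p(b) = -6 + 2*b/(-273 + b) (p(b) = -6 + (b + b)/(-273 + b) = -6 + (2*b)/(-273 + b) = -6 + 2*b/(-273 + b))
p(-195) - 1*(-454394) = 2*(819 - 2*(-195))/(-273 - 195) - 1*(-454394) = 2*(819 + 390)/(-468) + 454394 = 2*(-1/468)*1209 + 454394 = -31/6 + 454394 = 2726333/6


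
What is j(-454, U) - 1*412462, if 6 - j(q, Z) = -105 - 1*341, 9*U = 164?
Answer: -412010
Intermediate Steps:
U = 164/9 (U = (⅑)*164 = 164/9 ≈ 18.222)
j(q, Z) = 452 (j(q, Z) = 6 - (-105 - 1*341) = 6 - (-105 - 341) = 6 - 1*(-446) = 6 + 446 = 452)
j(-454, U) - 1*412462 = 452 - 1*412462 = 452 - 412462 = -412010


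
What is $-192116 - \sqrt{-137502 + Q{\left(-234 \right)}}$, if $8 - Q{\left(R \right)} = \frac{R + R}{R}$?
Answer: $-192116 - 2 i \sqrt{34374} \approx -1.9212 \cdot 10^{5} - 370.8 i$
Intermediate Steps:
$Q{\left(R \right)} = 6$ ($Q{\left(R \right)} = 8 - \frac{R + R}{R} = 8 - \frac{2 R}{R} = 8 - 2 = 6$)
$-192116 - \sqrt{-137502 + Q{\left(-234 \right)}} = -192116 - \sqrt{-137502 + 6} = -192116 - \sqrt{-137496} = -192116 - 2 i \sqrt{34374}$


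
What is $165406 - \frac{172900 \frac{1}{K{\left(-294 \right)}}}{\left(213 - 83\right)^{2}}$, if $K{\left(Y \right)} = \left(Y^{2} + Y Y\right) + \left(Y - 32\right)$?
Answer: $\frac{371021867655}{2243098} \approx 1.6541 \cdot 10^{5}$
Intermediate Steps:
$K{\left(Y \right)} = -32 + Y + 2 Y^{2}$ ($K{\left(Y \right)} = \left(Y^{2} + Y^{2}\right) + \left(-32 + Y\right) = 2 Y^{2} + \left(-32 + Y\right) = -32 + Y + 2 Y^{2}$)
$165406 - \frac{172900 \frac{1}{K{\left(-294 \right)}}}{\left(213 - 83\right)^{2}} = 165406 - \frac{172900 \frac{1}{-32 - 294 + 2 \left(-294\right)^{2}}}{\left(213 - 83\right)^{2}} = 165406 - \frac{172900 \frac{1}{-32 - 294 + 2 \cdot 86436}}{130^{2}} = 165406 - \frac{172900 \frac{1}{-32 - 294 + 172872}}{16900} = 165406 - \frac{172900}{172546} \cdot \frac{1}{16900} = 165406 - 172900 \cdot \frac{1}{172546} \cdot \frac{1}{16900} = 165406 - \frac{86450}{86273} \cdot \frac{1}{16900} = 165406 - \frac{133}{2243098} = \frac{371021867655}{2243098}$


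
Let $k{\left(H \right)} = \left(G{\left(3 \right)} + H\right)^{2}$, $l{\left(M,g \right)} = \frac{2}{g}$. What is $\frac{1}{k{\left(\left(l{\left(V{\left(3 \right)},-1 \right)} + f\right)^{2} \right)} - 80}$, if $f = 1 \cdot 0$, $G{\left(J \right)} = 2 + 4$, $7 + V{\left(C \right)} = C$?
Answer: $\frac{1}{20} \approx 0.05$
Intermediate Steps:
$V{\left(C \right)} = -7 + C$
$G{\left(J \right)} = 6$
$f = 0$
$k{\left(H \right)} = \left(6 + H\right)^{2}$
$\frac{1}{k{\left(\left(l{\left(V{\left(3 \right)},-1 \right)} + f\right)^{2} \right)} - 80} = \frac{1}{\left(6 + \left(\frac{2}{-1} + 0\right)^{2}\right)^{2} - 80} = \frac{1}{\left(6 + \left(2 \left(-1\right) + 0\right)^{2}\right)^{2} - 80} = \frac{1}{\left(6 + \left(-2 + 0\right)^{2}\right)^{2} - 80} = \frac{1}{\left(6 + \left(-2\right)^{2}\right)^{2} - 80} = \frac{1}{\left(6 + 4\right)^{2} - 80} = \frac{1}{10^{2} - 80} = \frac{1}{100 - 80} = \frac{1}{20}$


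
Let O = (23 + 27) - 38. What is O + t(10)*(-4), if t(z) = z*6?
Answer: -228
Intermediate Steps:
t(z) = 6*z
O = 12 (O = 50 - 38 = 12)
O + t(10)*(-4) = 12 + (6*10)*(-4) = 12 + 60*(-4) = 12 - 240 = -228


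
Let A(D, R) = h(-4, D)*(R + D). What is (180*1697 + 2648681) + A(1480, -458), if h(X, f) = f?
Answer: 4466701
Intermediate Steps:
A(D, R) = D*(D + R) (A(D, R) = D*(R + D) = D*(D + R))
(180*1697 + 2648681) + A(1480, -458) = (180*1697 + 2648681) + 1480*(1480 - 458) = (305460 + 2648681) + 1480*1022 = 2954141 + 1512560 = 4466701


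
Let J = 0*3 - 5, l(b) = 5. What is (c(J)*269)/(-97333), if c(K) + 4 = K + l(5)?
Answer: 1076/97333 ≈ 0.011055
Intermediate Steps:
J = -5 (J = 0 - 5 = -5)
c(K) = 1 + K (c(K) = -4 + (K + 5) = -4 + (5 + K) = 1 + K)
(c(J)*269)/(-97333) = ((1 - 5)*269)/(-97333) = -4*269*(-1/97333) = -1076*(-1/97333) = 1076/97333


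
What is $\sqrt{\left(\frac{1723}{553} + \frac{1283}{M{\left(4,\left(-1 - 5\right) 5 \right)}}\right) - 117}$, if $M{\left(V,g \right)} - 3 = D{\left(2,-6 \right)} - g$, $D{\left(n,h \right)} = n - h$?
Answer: $\frac{i \sqrt{42457437127}}{22673} \approx 9.088 i$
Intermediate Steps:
$M{\left(V,g \right)} = 11 - g$ ($M{\left(V,g \right)} = 3 - \left(-8 + g\right) = 11 - g$)
$\sqrt{\left(\frac{1723}{553} + \frac{1283}{M{\left(4,\left(-1 - 5\right) 5 \right)}}\right) - 117} = \sqrt{\left(\frac{1723}{553} + \frac{1283}{11 - \left(-1 - 5\right) 5}\right) - 117} = \sqrt{\left(1723 \cdot \frac{1}{553} + \frac{1283}{11 - \left(-6\right) 5}\right) - 117} = \sqrt{\left(\frac{1723}{553} + \frac{1283}{11 - -30}\right) - 117} = \sqrt{\left(\frac{1723}{553} + \frac{1283}{11 + 30}\right) - 117} = \sqrt{\left(\frac{1723}{553} + \frac{1283}{41}\right) - 117} = \sqrt{\frac{780142}{22673} - 117} = \sqrt{- \frac{1872599}{22673}} = \frac{i \sqrt{42457437127}}{22673}$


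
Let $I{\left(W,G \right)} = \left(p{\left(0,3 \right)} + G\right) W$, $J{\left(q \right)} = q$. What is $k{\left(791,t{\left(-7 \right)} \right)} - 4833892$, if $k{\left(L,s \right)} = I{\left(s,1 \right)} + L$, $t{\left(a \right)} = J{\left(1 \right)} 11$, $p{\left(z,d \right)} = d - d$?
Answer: $-4833090$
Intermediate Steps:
$p{\left(z,d \right)} = 0$
$I{\left(W,G \right)} = G W$ ($I{\left(W,G \right)} = \left(0 + G\right) W = G W$)
$t{\left(a \right)} = 11$ ($t{\left(a \right)} = 1 \cdot 11 = 11$)
$k{\left(L,s \right)} = L + s$ ($k{\left(L,s \right)} = 1 s + L = s + L = L + s$)
$k{\left(791,t{\left(-7 \right)} \right)} - 4833892 = \left(791 + 11\right) - 4833892 = 802 - 4833892 = -4833090$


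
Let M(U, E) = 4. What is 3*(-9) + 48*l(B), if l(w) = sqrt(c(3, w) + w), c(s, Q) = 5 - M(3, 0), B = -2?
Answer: -27 + 48*I ≈ -27.0 + 48.0*I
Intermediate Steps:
c(s, Q) = 1 (c(s, Q) = 5 - 1*4 = 5 - 4 = 1)
l(w) = sqrt(1 + w)
3*(-9) + 48*l(B) = 3*(-9) + 48*sqrt(1 - 2) = -27 + 48*sqrt(-1) = -27 + 48*I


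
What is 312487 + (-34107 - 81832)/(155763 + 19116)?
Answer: 54647298134/174879 ≈ 3.1249e+5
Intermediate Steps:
312487 + (-34107 - 81832)/(155763 + 19116) = 312487 - 115939/174879 = 54647298134/174879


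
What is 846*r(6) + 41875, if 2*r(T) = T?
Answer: 44413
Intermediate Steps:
r(T) = T/2
846*r(6) + 41875 = 846*((½)*6) + 41875 = 846*3 + 41875 = 2538 + 41875 = 44413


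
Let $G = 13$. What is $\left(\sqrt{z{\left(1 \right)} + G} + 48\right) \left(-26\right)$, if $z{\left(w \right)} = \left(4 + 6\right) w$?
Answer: $-1248 - 26 \sqrt{23} \approx -1372.7$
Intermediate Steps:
$z{\left(w \right)} = 10 w$
$\left(\sqrt{z{\left(1 \right)} + G} + 48\right) \left(-26\right) = \left(\sqrt{10 \cdot 1 + 13} + 48\right) \left(-26\right) = \left(\sqrt{10 + 13} + 48\right) \left(-26\right) = \left(\sqrt{23} + 48\right) \left(-26\right) = \left(48 + \sqrt{23}\right) \left(-26\right) = -1248 - 26 \sqrt{23}$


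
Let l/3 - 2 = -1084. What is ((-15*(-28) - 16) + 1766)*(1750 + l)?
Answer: -3246320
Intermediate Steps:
l = -3246 (l = 6 + 3*(-1084) = 6 - 3252 = -3246)
((-15*(-28) - 16) + 1766)*(1750 + l) = ((-15*(-28) - 16) + 1766)*(1750 - 3246) = ((420 - 16) + 1766)*(-1496) = (404 + 1766)*(-1496) = 2170*(-1496) = -3246320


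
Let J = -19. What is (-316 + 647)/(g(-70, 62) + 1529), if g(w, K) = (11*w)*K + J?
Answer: -331/46230 ≈ -0.0071599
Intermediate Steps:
g(w, K) = -19 + 11*K*w (g(w, K) = (11*w)*K - 19 = 11*K*w - 19 = -19 + 11*K*w)
(-316 + 647)/(g(-70, 62) + 1529) = (-316 + 647)/((-19 + 11*62*(-70)) + 1529) = 331/((-19 - 47740) + 1529) = 331/(-47759 + 1529) = 331/(-46230) = 331*(-1/46230) = -331/46230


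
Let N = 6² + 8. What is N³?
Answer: 85184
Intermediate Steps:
N = 44 (N = 36 + 8 = 44)
N³ = 44³ = 85184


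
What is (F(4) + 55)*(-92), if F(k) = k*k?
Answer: -6532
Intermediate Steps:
F(k) = k²
(F(4) + 55)*(-92) = (4² + 55)*(-92) = (16 + 55)*(-92) = 71*(-92) = -6532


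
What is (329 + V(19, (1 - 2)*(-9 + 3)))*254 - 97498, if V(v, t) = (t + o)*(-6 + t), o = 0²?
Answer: -13932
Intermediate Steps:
o = 0
V(v, t) = t*(-6 + t) (V(v, t) = (t + 0)*(-6 + t) = t*(-6 + t))
(329 + V(19, (1 - 2)*(-9 + 3)))*254 - 97498 = (329 + ((1 - 2)*(-9 + 3))*(-6 + (1 - 2)*(-9 + 3)))*254 - 97498 = (329 + (-1*(-6))*(-6 - 1*(-6)))*254 - 97498 = (329 + 6*(-6 + 6))*254 - 97498 = (329 + 6*0)*254 - 97498 = (329 + 0)*254 - 97498 = 329*254 - 97498 = 83566 - 97498 = -13932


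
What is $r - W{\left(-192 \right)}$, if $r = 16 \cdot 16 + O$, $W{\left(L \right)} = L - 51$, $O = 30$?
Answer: $529$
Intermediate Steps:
$W{\left(L \right)} = -51 + L$ ($W{\left(L \right)} = L - 51 = -51 + L$)
$r = 286$ ($r = 16 \cdot 16 + 30 = 256 + 30 = 286$)
$r - W{\left(-192 \right)} = 286 - \left(-51 - 192\right) = 286 - -243 = 286 + 243 = 529$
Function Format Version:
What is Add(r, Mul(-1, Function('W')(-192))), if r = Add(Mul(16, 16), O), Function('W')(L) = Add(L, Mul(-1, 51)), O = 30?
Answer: 529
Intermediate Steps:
Function('W')(L) = Add(-51, L) (Function('W')(L) = Add(L, -51) = Add(-51, L))
r = 286 (r = Add(Mul(16, 16), 30) = Add(256, 30) = 286)
Add(r, Mul(-1, Function('W')(-192))) = Add(286, Mul(-1, Add(-51, -192))) = Add(286, Mul(-1, -243)) = Add(286, 243) = 529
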